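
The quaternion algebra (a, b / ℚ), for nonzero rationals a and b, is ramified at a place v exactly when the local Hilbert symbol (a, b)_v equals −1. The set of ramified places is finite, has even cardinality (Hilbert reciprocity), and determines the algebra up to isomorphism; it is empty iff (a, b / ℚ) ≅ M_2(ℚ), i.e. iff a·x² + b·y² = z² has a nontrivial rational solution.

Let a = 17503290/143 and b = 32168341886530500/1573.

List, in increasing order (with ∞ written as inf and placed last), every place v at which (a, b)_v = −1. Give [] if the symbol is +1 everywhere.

(a, b) ≡ (1430, 1365) mod (ℚ^×)²; places V = {2, 3, 5, 7, 11, 13, ∞}.
(a,b)_5: α=1, u≡1; β=3, v≡3 (mod 5); (1|5)=+1, (3|5)=-1; sign (−1)^0·+1^3·-1^1 = -1.
(a,b)_∞: sgn(1430)=+, sgn(1365)=+, so +1.
(a,b)_13: α=-1, u≡7; β=-1, v≡10 (mod 13); (7|13)=-1, (10|13)=+1; sign (−1)^0·-1^-1·+1^-1 = -1.
(a,b)_3: α=6, u≡2; β=13, v≡2 (mod 3); (2|3)=-1, (2|3)=-1; sign (−1)^0·-1^13·-1^6 = -1.
(a,b)_7: α=4, u≡1; β=9, v≡6 (mod 7); (1|7)=+1, (6|7)=-1; sign (−1)^0·+1^9·-1^4 = +1.
(a,b)_2: α=1, β=2; u≡3, v≡5 (mod 8); ε(u)ε(v)=1·0, αω(v)=1·1, βω(u)=2·1; sum ≡ 1  ⇒  -1.
(a,b)_11: α=-1, u≡1; β=-2, v≡1 (mod 11); (1|11)=+1, (1|11)=+1; sign (−1)^0·+1^-2·+1^-1 = +1.
|Ram(1430, 1365)| = 4, even; anisotropic at {2, 3, 5, 13}.

[2, 3, 5, 13]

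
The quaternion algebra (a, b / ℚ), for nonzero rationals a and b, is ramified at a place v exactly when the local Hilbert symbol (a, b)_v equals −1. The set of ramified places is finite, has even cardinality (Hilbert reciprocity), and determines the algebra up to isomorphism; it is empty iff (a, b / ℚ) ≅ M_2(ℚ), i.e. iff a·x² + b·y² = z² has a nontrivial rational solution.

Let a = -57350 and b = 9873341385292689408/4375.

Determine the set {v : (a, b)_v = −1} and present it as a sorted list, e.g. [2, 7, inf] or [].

(a, b) ≡ (-2294, 115661) mod (ℚ^×)²; places V = {2, 3, 5, 7, 13, 31, 37, 41, ∞}.
(a,b)_13: α=0, u≡6; β=1, v≡2 (mod 13); (6|13)=-1, (2|13)=-1; sign (−1)^0·-1^1·-1^0 = -1.
(a,b)_41: α=0, u≡9; β=1, v≡10 (mod 41); (9|41)=+1, (10|41)=+1; sign (−1)^0·+1^1·+1^0 = +1.
(a,b)_2: α=1, β=12; u≡5, v≡5 (mod 8); ε(u)ε(v)=0·0, αω(v)=1·1, βω(u)=12·1; sum ≡ 1  ⇒  -1.
(a,b)_∞: sgn(-2294)=−, sgn(115661)=+, so +1.
(a,b)_31: α=1, u≡10; β=3, v≡29 (mod 31); (10|31)=+1, (29|31)=-1; sign (−1)^1·+1^3·-1^1 = +1.
(a,b)_7: α=0, u≡1; β=-1, v≡3 (mod 7); (1|7)=+1, (3|7)=-1; sign (−1)^0·+1^-1·-1^0 = +1.
(a,b)_5: α=2, u≡1; β=-4, v≡4 (mod 5); (1|5)=+1, (4|5)=+1; sign (−1)^0·+1^-4·+1^2 = +1.
(a,b)_37: α=1, u≡4; β=4, v≡7 (mod 37); (4|37)=+1, (7|37)=+1; sign (−1)^0·+1^4·+1^1 = +1.
(a,b)_3: α=0, u≡1; β=4, v≡2 (mod 3); (1|3)=+1, (2|3)=-1; sign (−1)^0·+1^4·-1^0 = +1.
|Ram(-2294, 115661)| = 2, even; anisotropic at {2, 13}.

[2, 13]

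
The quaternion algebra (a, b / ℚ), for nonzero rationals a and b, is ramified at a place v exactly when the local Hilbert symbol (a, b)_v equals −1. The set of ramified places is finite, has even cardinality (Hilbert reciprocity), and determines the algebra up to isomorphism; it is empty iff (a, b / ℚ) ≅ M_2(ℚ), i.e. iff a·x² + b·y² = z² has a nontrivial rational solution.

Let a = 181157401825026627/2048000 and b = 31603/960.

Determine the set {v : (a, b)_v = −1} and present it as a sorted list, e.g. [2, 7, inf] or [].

[3, 5, 7, 11, 17, 19]

Mod squares: a ≡ 25935, b ≡ 2805. Check v ∈ {∞, 2, 3, 5, 7, 11, 13, 17, 19}.
v=5: a=5^-3·(≡3), b=5^-1·(≡4) mod 5; (3|5)=-1, (4|5)=+1; (−1)^{-3·-1·2}·(-1)^-1·(+1)^-3 = -1.
v=11: a=11^4·(≡8), b=11^1·(≡8) mod 11; (8|11)=-1, (8|11)=-1; (−1)^{4·1·5}·(-1)^1·(-1)^4 = -1.
v=2: v_2(a)=-14, v_2(b)=-6; units ≡ 7, 5 (mod 8); ε·ε+αω+βω = 1·0+-14·1+-6·0 ≡ 0  ⇒  (a,b)_2 = +1.
v=7: a=7^1·(≡4), b=7^0·(≡5) mod 7; (4|7)=+1, (5|7)=-1; (−1)^{1·0·3}·(+1)^0·(-1)^1 = -1.
v=19: a=19^1·(≡5), b=19^0·(≡12) mod 19; (5|19)=+1, (12|19)=-1; (−1)^{1·0·9}·(+1)^0·(-1)^1 = -1.
v=∞: 25935 > 0 and 2805 > 0  ⇒  (a,b)_∞ = +1.
v=13: a=13^5·(≡8), b=13^2·(≡4) mod 13; (8|13)=-1, (4|13)=+1; (−1)^{5·2·6}·(-1)^2·(+1)^5 = +1.
v=17: a=17^4·(≡11), b=17^1·(≡5) mod 17; (11|17)=-1, (5|17)=-1; (−1)^{4·1·8}·(-1)^1·(-1)^4 = -1.
v=3: a=3^1·(≡2), b=3^-1·(≡2) mod 3; (2|3)=-1, (2|3)=-1; (−1)^{1·-1·1}·(-1)^-1·(-1)^1 = -1.
(25935, 2805 / ℚ) ramifies at {3, 5, 7, 11, 17, 19}: a division algebra.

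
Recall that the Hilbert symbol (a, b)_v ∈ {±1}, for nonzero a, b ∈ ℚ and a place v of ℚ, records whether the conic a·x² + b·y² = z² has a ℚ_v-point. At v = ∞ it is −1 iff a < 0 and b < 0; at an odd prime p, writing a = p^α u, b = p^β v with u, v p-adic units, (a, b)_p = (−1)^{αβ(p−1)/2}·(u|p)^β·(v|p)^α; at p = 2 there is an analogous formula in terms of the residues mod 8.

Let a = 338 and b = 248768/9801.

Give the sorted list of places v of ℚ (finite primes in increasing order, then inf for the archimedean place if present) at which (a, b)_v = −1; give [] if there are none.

[]

Mod squares: a ≡ 2, b ≡ 23. Check v ∈ {∞, 2, 3, 11, 13, 23}.
v=2: v_2(a)=1, v_2(b)=6; units ≡ 1, 7 (mod 8); ε·ε+αω+βω = 0·1+1·0+6·0 ≡ 0  ⇒  (a,b)_2 = +1.
v=23: a=23^0·(≡16), b=23^1·(≡2) mod 23; (16|23)=+1, (2|23)=+1; (−1)^{0·1·11}·(+1)^1·(+1)^0 = +1.
v=∞: 2 > 0 and 23 > 0  ⇒  (a,b)_∞ = +1.
v=3: a=3^0·(≡2), b=3^-4·(≡2) mod 3; (2|3)=-1, (2|3)=-1; (−1)^{0·-4·1}·(-1)^-4·(-1)^0 = +1.
v=11: a=11^0·(≡8), b=11^-2·(≡9) mod 11; (8|11)=-1, (9|11)=+1; (−1)^{0·-2·5}·(-1)^-2·(+1)^0 = +1.
v=13: a=13^2·(≡2), b=13^2·(≡10) mod 13; (2|13)=-1, (10|13)=+1; (−1)^{2·2·6}·(-1)^2·(+1)^2 = +1.
Ram(a, b) = ∅: the form 2·x² + 23·y² − z² is isotropic over every ℚ_v, so by Hasse–Minkowski it is isotropic over ℚ.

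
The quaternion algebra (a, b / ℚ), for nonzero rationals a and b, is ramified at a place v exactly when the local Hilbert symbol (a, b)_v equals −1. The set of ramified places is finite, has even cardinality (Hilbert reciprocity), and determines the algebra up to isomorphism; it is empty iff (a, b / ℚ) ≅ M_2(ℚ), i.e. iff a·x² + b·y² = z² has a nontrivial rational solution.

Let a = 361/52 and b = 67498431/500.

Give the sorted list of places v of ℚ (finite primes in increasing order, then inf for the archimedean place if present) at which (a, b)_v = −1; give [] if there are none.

Mod squares: a ≡ 13, b ≡ 40755. Check v ∈ {∞, 2, 3, 5, 7, 11, 13, 19}.
v=5: a=5^0·(≡3), b=5^-3·(≡4) mod 5; (3|5)=-1, (4|5)=+1; (−1)^{0·-3·2}·(-1)^-3·(+1)^0 = -1.
v=13: a=13^-1·(≡9), b=13^3·(≡5) mod 13; (9|13)=+1, (5|13)=-1; (−1)^{-1·3·6}·(+1)^3·(-1)^-1 = -1.
v=2: v_2(a)=-2, v_2(b)=-2; units ≡ 5, 3 (mod 8); ε·ε+αω+βω = 0·1+-2·1+-2·1 ≡ 0  ⇒  (a,b)_2 = +1.
v=19: a=19^2·(≡15), b=19^1·(≡4) mod 19; (15|19)=-1, (4|19)=+1; (−1)^{2·1·9}·(-1)^1·(+1)^2 = -1.
v=∞: 13 > 0 and 40755 > 0  ⇒  (a,b)_∞ = +1.
v=3: a=3^0·(≡1), b=3^1·(≡1) mod 3; (1|3)=+1, (1|3)=+1; (−1)^{0·1·1}·(+1)^1·(+1)^0 = +1.
v=11: a=11^0·(≡8), b=11^1·(≡5) mod 11; (8|11)=-1, (5|11)=+1; (−1)^{0·1·5}·(-1)^1·(+1)^0 = -1.
v=7: a=7^0·(≡6), b=7^2·(≡1) mod 7; (6|7)=-1, (1|7)=+1; (−1)^{0·2·3}·(-1)^2·(+1)^0 = +1.
Ram(13, 40755) = {5, 11, 13, 19}; no ℚ_5-point on the conic.

[5, 11, 13, 19]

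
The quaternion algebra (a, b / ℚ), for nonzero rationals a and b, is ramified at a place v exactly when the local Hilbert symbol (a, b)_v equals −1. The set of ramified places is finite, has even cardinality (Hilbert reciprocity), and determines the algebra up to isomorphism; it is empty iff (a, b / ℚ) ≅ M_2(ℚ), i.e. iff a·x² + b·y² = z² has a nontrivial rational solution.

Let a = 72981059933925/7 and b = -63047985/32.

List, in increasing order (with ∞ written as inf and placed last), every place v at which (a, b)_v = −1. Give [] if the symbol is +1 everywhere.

(a, b) ≡ (51051, -746130) mod (ℚ^×)²; places V = {2, 3, 5, 7, 11, 13, 17, 19, ∞}.
(a,b)_3: α=9, u≡1; β=1, v≡2 (mod 3); (1|3)=+1, (2|3)=-1; sign (−1)^1·+1^1·-1^9 = +1.
(a,b)_11: α=1, u≡2; β=1, v≡8 (mod 11); (2|11)=-1, (8|11)=-1; sign (−1)^1·-1^1·-1^1 = -1.
(a,b)_19: α=2, u≡1; β=1, v≡10 (mod 19); (1|19)=+1, (10|19)=-1; sign (−1)^0·+1^1·-1^2 = +1.
(a,b)_2: α=0, β=-5; u≡3, v≡7 (mod 8); ε(u)ε(v)=1·1, αω(v)=0·0, βω(u)=-5·1; sum ≡ 0  ⇒  +1.
(a,b)_13: α=3, u≡4; β=2, v≡8 (mod 13); (4|13)=+1, (8|13)=-1; sign (−1)^0·+1^2·-1^3 = -1.
(a,b)_7: α=-1, u≡3; β=1, v≡6 (mod 7); (3|7)=-1, (6|7)=-1; sign (−1)^1·-1^1·-1^-1 = -1.
(a,b)_5: α=2, u≡1; β=1, v≡4 (mod 5); (1|5)=+1, (4|5)=+1; sign (−1)^0·+1^1·+1^2 = +1.
(a,b)_17: α=1, u≡11; β=1, v≡1 (mod 17); (11|17)=-1, (1|17)=+1; sign (−1)^0·-1^1·+1^1 = -1.
(a,b)_∞: sgn(51051)=+, sgn(-746130)=−, so +1.
(51051, -746130 / ℚ) ramifies at {7, 11, 13, 17}: a division algebra.

[7, 11, 13, 17]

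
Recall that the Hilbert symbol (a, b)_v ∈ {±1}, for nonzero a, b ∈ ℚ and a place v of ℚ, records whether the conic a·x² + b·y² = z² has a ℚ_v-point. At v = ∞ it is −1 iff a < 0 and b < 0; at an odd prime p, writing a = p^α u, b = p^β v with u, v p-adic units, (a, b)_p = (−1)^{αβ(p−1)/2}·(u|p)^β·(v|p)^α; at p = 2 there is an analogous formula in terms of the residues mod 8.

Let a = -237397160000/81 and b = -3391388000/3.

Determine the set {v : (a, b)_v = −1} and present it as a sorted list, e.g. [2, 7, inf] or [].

[2, 11, 13, inf]

(a, b) ≡ (-1001, -4290) mod (ℚ^×)²; places V = {2, 3, 5, 7, 11, 13, ∞}.
(a,b)_13: α=1, u≡4; β=1, v≡6 (mod 13); (4|13)=+1, (6|13)=-1; sign (−1)^0·+1^1·-1^1 = -1.
(a,b)_3: α=-4, u≡1; β=-1, v≡1 (mod 3); (1|3)=+1, (1|3)=+1; sign (−1)^0·+1^-1·+1^-4 = +1.
(a,b)_5: α=4, u≡4; β=3, v≡2 (mod 5); (4|5)=+1, (2|5)=-1; sign (−1)^0·+1^3·-1^4 = +1.
(a,b)_11: α=3, u≡7; β=3, v≡6 (mod 11); (7|11)=-1, (6|11)=-1; sign (−1)^1·-1^3·-1^3 = -1.
(a,b)_∞: sgn(-1001)=−, sgn(-4290)=−, so -1.
(a,b)_7: α=3, u≡4; β=2, v≡1 (mod 7); (4|7)=+1, (1|7)=+1; sign (−1)^0·+1^2·+1^3 = +1.
(a,b)_2: α=6, β=5; u≡7, v≡7 (mod 8); ε(u)ε(v)=1·1, αω(v)=6·0, βω(u)=5·0; sum ≡ 1  ⇒  -1.
(-1001, -4290 / ℚ) ramifies at {2, 11, 13, ∞}: a division algebra.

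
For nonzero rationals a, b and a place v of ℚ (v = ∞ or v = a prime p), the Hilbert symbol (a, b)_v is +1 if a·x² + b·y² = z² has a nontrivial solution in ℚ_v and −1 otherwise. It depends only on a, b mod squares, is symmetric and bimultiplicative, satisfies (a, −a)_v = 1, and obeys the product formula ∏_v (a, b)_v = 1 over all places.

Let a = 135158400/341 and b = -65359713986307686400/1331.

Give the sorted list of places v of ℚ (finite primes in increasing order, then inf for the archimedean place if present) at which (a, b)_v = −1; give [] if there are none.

Mod squares: a ≡ 8866, b ≡ -207669. Check v ∈ {∞, 2, 3, 5, 7, 11, 13, 17, 19, 29, 31}.
v=∞: 8866 > 0 and -207669 < 0  ⇒  (a,b)_∞ = +1.
v=5: a=5^2·(≡1), b=5^2·(≡4) mod 5; (1|5)=+1, (4|5)=+1; (−1)^{2·2·2}·(+1)^2·(+1)^2 = +1.
v=7: a=7^0·(≡4), b=7^1·(≡5) mod 7; (4|7)=+1, (5|7)=-1; (−1)^{0·1·3}·(+1)^1·(-1)^0 = +1.
v=31: a=31^-1·(≡18), b=31^1·(≡7) mod 31; (18|31)=+1, (7|31)=+1; (−1)^{-1·1·15}·(+1)^1·(+1)^-1 = -1.
v=19: a=19^2·(≡14), b=19^0·(≡11) mod 19; (14|19)=-1, (11|19)=+1; (−1)^{2·0·9}·(-1)^0·(+1)^2 = +1.
v=3: a=3^2·(≡1), b=3^1·(≡2) mod 3; (1|3)=+1, (2|3)=-1; (−1)^{2·1·1}·(+1)^1·(-1)^2 = +1.
v=2: v_2(a)=7, v_2(b)=24; units ≡ 1, 3 (mod 8); ε·ε+αω+βω = 0·1+7·1+24·0 ≡ 1  ⇒  (a,b)_2 = -1.
v=13: a=13^1·(≡8), b=13^4·(≡7) mod 13; (8|13)=-1, (7|13)=-1; (−1)^{1·4·6}·(-1)^4·(-1)^1 = -1.
v=11: a=11^-1·(≡4), b=11^-3·(≡7) mod 11; (4|11)=+1, (7|11)=-1; (−1)^{-1·-3·5}·(+1)^-3·(-1)^-1 = +1.
v=29: a=29^0·(≡27), b=29^1·(≡15) mod 29; (27|29)=-1, (15|29)=-1; (−1)^{0·1·14}·(-1)^1·(-1)^0 = -1.
v=17: a=17^0·(≡2), b=17^2·(≡6) mod 17; (2|17)=+1, (6|17)=-1; (−1)^{0·2·8}·(+1)^2·(-1)^0 = +1.
Ram(8866, -207669) = {2, 13, 29, 31}; no ℚ_2-point on the conic.

[2, 13, 29, 31]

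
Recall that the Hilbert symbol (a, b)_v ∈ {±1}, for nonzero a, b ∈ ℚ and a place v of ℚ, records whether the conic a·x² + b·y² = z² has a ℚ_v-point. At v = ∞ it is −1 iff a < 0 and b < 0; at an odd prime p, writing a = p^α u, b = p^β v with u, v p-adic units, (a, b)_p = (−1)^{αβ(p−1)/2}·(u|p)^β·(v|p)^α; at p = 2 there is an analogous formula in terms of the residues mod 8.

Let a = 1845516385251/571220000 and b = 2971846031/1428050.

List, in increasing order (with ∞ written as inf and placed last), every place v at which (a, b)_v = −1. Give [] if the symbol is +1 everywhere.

(a, b) ≡ (130758, 1002478) mod (ℚ^×)²; places V = {2, 3, 5, 7, 11, 13, 19, 23, 31, 37, ∞}.
(a,b)_2: α=-5, β=-1; u≡3, v≡7 (mod 8); ε(u)ε(v)=1·1, αω(v)=-5·0, βω(u)=-1·1; sum ≡ 0  ⇒  +1.
(a,b)_19: α=1, u≡6; β=1, v≡18 (mod 19); (6|19)=+1, (18|19)=-1; sign (−1)^1·+1^1·-1^1 = +1.
(a,b)_11: α=2, u≡5; β=2, v≡4 (mod 11); (5|11)=+1, (4|11)=+1; sign (−1)^0·+1^2·+1^2 = +1.
(a,b)_∞: sgn(130758)=+, sgn(1002478)=+, so +1.
(a,b)_37: α=1, u≡6; β=1, v≡33 (mod 37); (6|37)=-1, (33|37)=+1; sign (−1)^0·-1^1·+1^1 = -1.
(a,b)_13: α=-4, u≡1; β=-4, v≡1 (mod 13); (1|13)=+1, (1|13)=+1; sign (−1)^0·+1^-4·+1^-4 = +1.
(a,b)_3: α=3, u≡2; β=0, v≡1 (mod 3); (2|3)=-1, (1|3)=+1; sign (−1)^0·-1^0·+1^3 = +1.
(a,b)_5: α=-4, u≡3; β=-2, v≡3 (mod 5); (3|5)=-1, (3|5)=-1; sign (−1)^0·-1^-2·-1^-4 = +1.
(a,b)_23: α=2, u≡9; β=1, v≡3 (mod 23); (9|23)=+1, (3|23)=+1; sign (−1)^0·+1^1·+1^2 = +1.
(a,b)_31: α=1, u≡19; β=1, v≡5 (mod 31); (19|31)=+1, (5|31)=+1; sign (−1)^1·+1^1·+1^1 = -1.
(a,b)_7: α=2, u≡5; β=2, v≡1 (mod 7); (5|7)=-1, (1|7)=+1; sign (−1)^0·-1^2·+1^2 = +1.
|Ram(130758, 1002478)| = 2, even; anisotropic at {31, 37}.

[31, 37]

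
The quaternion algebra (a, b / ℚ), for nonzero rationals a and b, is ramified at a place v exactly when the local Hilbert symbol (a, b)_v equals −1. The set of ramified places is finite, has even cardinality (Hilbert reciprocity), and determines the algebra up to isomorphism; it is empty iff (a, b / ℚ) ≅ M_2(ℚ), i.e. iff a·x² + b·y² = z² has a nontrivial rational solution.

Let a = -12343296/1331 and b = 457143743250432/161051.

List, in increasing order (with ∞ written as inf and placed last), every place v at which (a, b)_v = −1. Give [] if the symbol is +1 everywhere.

Mod squares: a ≡ -2706, b ≡ 46002. Check v ∈ {∞, 2, 3, 7, 11, 17, 41}.
v=3: a=3^1·(≡1), b=3^5·(≡1) mod 3; (1|3)=+1, (1|3)=+1; (−1)^{1·5·1}·(+1)^5·(+1)^1 = -1.
v=41: a=41^1·(≡9), b=41^3·(≡6) mod 41; (9|41)=+1, (6|41)=-1; (−1)^{1·3·20}·(+1)^3·(-1)^1 = -1.
v=7: a=7^2·(≡5), b=7^2·(≡3) mod 7; (5|7)=-1, (3|7)=-1; (−1)^{2·2·3}·(-1)^2·(-1)^2 = +1.
v=2: v_2(a)=11, v_2(b)=15; units ≡ 7, 1 (mod 8); ε·ε+αω+βω = 1·0+11·0+15·0 ≡ 0  ⇒  (a,b)_2 = +1.
v=17: a=17^0·(≡6), b=17^1·(≡7) mod 17; (6|17)=-1, (7|17)=-1; (−1)^{0·1·8}·(-1)^1·(-1)^0 = -1.
v=11: a=11^-3·(≡2), b=11^-5·(≡7) mod 11; (2|11)=-1, (7|11)=-1; (−1)^{-3·-5·5}·(-1)^-5·(-1)^-3 = -1.
v=∞: -2706 < 0 and 46002 > 0  ⇒  (a,b)_∞ = +1.
Ram(-2706, 46002) = {3, 11, 17, 41}; no ℚ_3-point on the conic.

[3, 11, 17, 41]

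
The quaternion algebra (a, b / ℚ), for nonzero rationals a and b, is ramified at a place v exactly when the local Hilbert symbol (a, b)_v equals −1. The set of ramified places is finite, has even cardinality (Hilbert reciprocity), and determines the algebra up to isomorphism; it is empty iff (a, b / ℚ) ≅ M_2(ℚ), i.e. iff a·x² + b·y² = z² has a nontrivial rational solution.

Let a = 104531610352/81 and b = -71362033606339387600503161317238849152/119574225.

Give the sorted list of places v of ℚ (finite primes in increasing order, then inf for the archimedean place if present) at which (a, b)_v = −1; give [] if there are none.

[2, 13, 29, 31, 41, 47]

Mod squares: a ≡ 12350143, b ≡ -1436602. Check v ∈ {∞, 2, 3, 5, 11, 13, 17, 23, 29, 31, 41, 47}.
v=13: a=13^1·(≡12), b=13^4·(≡6) mod 13; (12|13)=+1, (6|13)=-1; (−1)^{1·4·6}·(+1)^4·(-1)^1 = -1.
v=41: a=41^1·(≡31), b=41^4·(≡27) mod 41; (31|41)=+1, (27|41)=-1; (−1)^{1·4·20}·(+1)^4·(-1)^1 = -1.
v=∞: 12350143 > 0 and -1436602 < 0  ⇒  (a,b)_∞ = +1.
v=47: a=47^1·(≡35), b=47^3·(≡35) mod 47; (35|47)=-1, (35|47)=-1; (−1)^{1·3·23}·(-1)^3·(-1)^1 = -1.
v=3: a=3^-4·(≡1), b=3^-14·(≡2) mod 3; (1|3)=+1, (2|3)=-1; (−1)^{-4·-14·1}·(+1)^-14·(-1)^-4 = +1.
v=11: a=11^0·(≡1), b=11^2·(≡9) mod 11; (1|11)=+1, (9|11)=+1; (−1)^{0·2·5}·(+1)^2·(+1)^0 = +1.
v=29: a=29^1·(≡11), b=29^3·(≡5) mod 29; (11|29)=-1, (5|29)=+1; (−1)^{1·3·14}·(-1)^3·(+1)^1 = -1.
v=2: v_2(a)=4, v_2(b)=7; units ≡ 7, 3 (mod 8); ε·ε+αω+βω = 1·1+4·1+7·0 ≡ 1  ⇒  (a,b)_2 = -1.
v=17: a=17^1·(≡9), b=17^3·(≡9) mod 17; (9|17)=+1, (9|17)=+1; (−1)^{1·3·8}·(+1)^3·(+1)^1 = +1.
v=31: a=31^0·(≡24), b=31^1·(≡11) mod 31; (24|31)=-1, (11|31)=-1; (−1)^{0·1·15}·(-1)^1·(-1)^0 = -1.
v=5: a=5^0·(≡2), b=5^-2·(≡2) mod 5; (2|5)=-1, (2|5)=-1; (−1)^{0·-2·2}·(-1)^-2·(-1)^0 = +1.
v=23: a=23^2·(≡15), b=23^6·(≡2) mod 23; (15|23)=-1, (2|23)=+1; (−1)^{2·6·11}·(-1)^6·(+1)^2 = +1.
(12350143, -1436602 / ℚ) ramifies at {2, 13, 29, 31, 41, 47}: a division algebra.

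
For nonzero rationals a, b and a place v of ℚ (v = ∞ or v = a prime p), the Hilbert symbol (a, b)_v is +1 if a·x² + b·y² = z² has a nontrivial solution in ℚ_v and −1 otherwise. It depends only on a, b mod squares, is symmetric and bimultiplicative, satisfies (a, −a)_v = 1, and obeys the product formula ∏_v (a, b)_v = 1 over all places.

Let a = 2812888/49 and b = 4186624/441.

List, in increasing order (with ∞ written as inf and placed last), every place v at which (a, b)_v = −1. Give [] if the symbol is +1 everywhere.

Mod squares: a ≡ 703222, b ≡ 16354. Check v ∈ {∞, 2, 3, 7, 13, 17, 37, 43}.
v=13: a=13^1·(≡3), b=13^1·(≡1) mod 13; (3|13)=+1, (1|13)=+1; (−1)^{1·1·6}·(+1)^1·(+1)^1 = +1.
v=7: a=7^-2·(≡1), b=7^-2·(≡4) mod 7; (1|7)=+1, (4|7)=+1; (−1)^{-2·-2·3}·(+1)^-2·(+1)^-2 = +1.
v=∞: 703222 > 0 and 16354 > 0  ⇒  (a,b)_∞ = +1.
v=37: a=37^1·(≡33), b=37^1·(≡35) mod 37; (33|37)=+1, (35|37)=-1; (−1)^{1·1·18}·(+1)^1·(-1)^1 = -1.
v=3: a=3^0·(≡1), b=3^-2·(≡1) mod 3; (1|3)=+1, (1|3)=+1; (−1)^{0·-2·1}·(+1)^-2·(+1)^0 = +1.
v=43: a=43^1·(≡38), b=43^0·(≡17) mod 43; (38|43)=+1, (17|43)=+1; (−1)^{1·0·21}·(+1)^0·(+1)^1 = +1.
v=2: v_2(a)=3, v_2(b)=9; units ≡ 3, 1 (mod 8); ε·ε+αω+βω = 1·0+3·0+9·1 ≡ 1  ⇒  (a,b)_2 = -1.
v=17: a=17^1·(≡7), b=17^1·(≡7) mod 17; (7|17)=-1, (7|17)=-1; (−1)^{1·1·8}·(-1)^1·(-1)^1 = +1.
Ram(703222, 16354) = {2, 37}; no ℚ_2-point on the conic.

[2, 37]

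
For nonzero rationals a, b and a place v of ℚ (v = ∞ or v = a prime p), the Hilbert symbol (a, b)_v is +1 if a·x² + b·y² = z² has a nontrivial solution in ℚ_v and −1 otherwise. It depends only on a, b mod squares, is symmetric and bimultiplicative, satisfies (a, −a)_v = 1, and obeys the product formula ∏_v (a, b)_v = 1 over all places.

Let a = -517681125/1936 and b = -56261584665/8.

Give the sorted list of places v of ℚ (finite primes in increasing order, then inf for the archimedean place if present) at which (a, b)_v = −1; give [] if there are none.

Mod squares: a ≡ -28405, b ≡ -2530. Check v ∈ {∞, 2, 3, 5, 11, 13, 19, 23}.
v=13: a=13^1·(≡12), b=13^2·(≡8) mod 13; (12|13)=+1, (8|13)=-1; (−1)^{1·2·6}·(+1)^2·(-1)^1 = -1.
v=23: a=23^1·(≡10), b=23^1·(≡19) mod 23; (10|23)=-1, (19|23)=-1; (−1)^{1·1·11}·(-1)^1·(-1)^1 = -1.
v=2: v_2(a)=-4, v_2(b)=-3; units ≡ 3, 7 (mod 8); ε·ε+αω+βω = 1·1+-4·0+-3·1 ≡ 0  ⇒  (a,b)_2 = +1.
v=5: a=5^3·(≡1), b=5^1·(≡4) mod 5; (1|5)=+1, (4|5)=+1; (−1)^{3·1·2}·(+1)^1·(+1)^3 = +1.
v=19: a=19^1·(≡7), b=19^2·(≡5) mod 19; (7|19)=+1, (5|19)=+1; (−1)^{1·2·9}·(+1)^2·(+1)^1 = +1.
v=∞: -28405 < 0 and -2530 < 0  ⇒  (a,b)_∞ = -1.
v=11: a=11^-2·(≡10), b=11^1·(≡4) mod 11; (10|11)=-1, (4|11)=+1; (−1)^{-2·1·5}·(-1)^1·(+1)^-2 = -1.
v=3: a=3^6·(≡2), b=3^6·(≡2) mod 3; (2|3)=-1, (2|3)=-1; (−1)^{6·6·1}·(-1)^6·(-1)^6 = +1.
|Ram(-28405, -2530)| = 4, even; anisotropic at {11, 13, 23, ∞}.

[11, 13, 23, inf]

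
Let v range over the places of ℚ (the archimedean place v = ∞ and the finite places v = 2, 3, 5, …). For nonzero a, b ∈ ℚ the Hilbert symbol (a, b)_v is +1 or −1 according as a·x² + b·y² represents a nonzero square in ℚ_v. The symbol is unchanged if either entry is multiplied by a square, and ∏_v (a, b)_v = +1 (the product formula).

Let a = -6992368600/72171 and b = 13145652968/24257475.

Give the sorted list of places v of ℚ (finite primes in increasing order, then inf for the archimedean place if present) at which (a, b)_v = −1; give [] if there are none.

[2, 47]

Mod squares: a ≡ -7106, b ≡ 333982. Check v ∈ {∞, 2, 3, 5, 7, 11, 17, 19, 47}.
v=11: a=11^-1·(≡5), b=11^-3·(≡7) mod 11; (5|11)=+1, (7|11)=-1; (−1)^{-1·-3·5}·(+1)^-3·(-1)^-1 = +1.
v=17: a=17^1·(≡14), b=17^1·(≡5) mod 17; (14|17)=-1, (5|17)=-1; (−1)^{1·1·8}·(-1)^1·(-1)^1 = +1.
v=7: a=7^2·(≡5), b=7^2·(≡5) mod 7; (5|7)=-1, (5|7)=-1; (−1)^{2·2·3}·(-1)^2·(-1)^2 = +1.
v=3: a=3^-8·(≡1), b=3^-6·(≡1) mod 3; (1|3)=+1, (1|3)=+1; (−1)^{-8·-6·1}·(+1)^-6·(+1)^-8 = +1.
v=∞: -7106 < 0 and 333982 > 0  ⇒  (a,b)_∞ = +1.
v=47: a=47^2·(≡20), b=47^3·(≡4) mod 47; (20|47)=-1, (4|47)=+1; (−1)^{2·3·23}·(-1)^3·(+1)^2 = -1.
v=19: a=19^1·(≡4), b=19^1·(≡15) mod 19; (4|19)=+1, (15|19)=-1; (−1)^{1·1·9}·(+1)^1·(-1)^1 = +1.
v=2: v_2(a)=3, v_2(b)=3; units ≡ 7, 7 (mod 8); ε·ε+αω+βω = 1·1+3·0+3·0 ≡ 1  ⇒  (a,b)_2 = -1.
v=5: a=5^2·(≡1), b=5^-2·(≡2) mod 5; (1|5)=+1, (2|5)=-1; (−1)^{2·-2·2}·(+1)^-2·(-1)^2 = +1.
|Ram(-7106, 333982)| = 2, even; anisotropic at {2, 47}.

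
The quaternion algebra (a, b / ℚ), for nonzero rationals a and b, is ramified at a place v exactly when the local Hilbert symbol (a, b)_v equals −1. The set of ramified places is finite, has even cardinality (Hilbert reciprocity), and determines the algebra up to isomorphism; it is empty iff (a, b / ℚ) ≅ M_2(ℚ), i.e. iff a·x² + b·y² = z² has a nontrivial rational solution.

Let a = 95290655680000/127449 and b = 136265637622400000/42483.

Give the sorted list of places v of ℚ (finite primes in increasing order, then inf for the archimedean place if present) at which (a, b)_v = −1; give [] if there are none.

Mod squares: a ≡ 22, b ≡ 195. Check v ∈ {∞, 2, 3, 5, 7, 11, 13, 17, 43}.
v=2: v_2(a)=9, v_2(b)=10; units ≡ 3, 3 (mod 8); ε·ε+αω+βω = 1·1+9·1+10·1 ≡ 0  ⇒  (a,b)_2 = +1.
v=43: a=43^2·(≡32), b=43^2·(≡24) mod 43; (32|43)=-1, (24|43)=+1; (−1)^{2·2·21}·(-1)^2·(+1)^2 = +1.
v=13: a=13^0·(≡4), b=13^1·(≡7) mod 13; (4|13)=+1, (7|13)=-1; (−1)^{0·1·6}·(+1)^1·(-1)^0 = +1.
v=3: a=3^-2·(≡1), b=3^-1·(≡2) mod 3; (1|3)=+1, (2|3)=-1; (−1)^{-2·-1·1}·(+1)^-1·(-1)^-2 = +1.
v=∞: 22 > 0 and 195 > 0  ⇒  (a,b)_∞ = +1.
v=11: a=11^5·(≡7), b=11^6·(≡2) mod 11; (7|11)=-1, (2|11)=-1; (−1)^{5·6·5}·(-1)^6·(-1)^5 = -1.
v=17: a=17^-2·(≡3), b=17^-2·(≡1) mod 17; (3|17)=-1, (1|17)=+1; (−1)^{-2·-2·8}·(-1)^-2·(+1)^-2 = +1.
v=5: a=5^4·(≡2), b=5^5·(≡1) mod 5; (2|5)=-1, (1|5)=+1; (−1)^{4·5·2}·(-1)^5·(+1)^4 = -1.
v=7: a=7^-2·(≡1), b=7^-2·(≡6) mod 7; (1|7)=+1, (6|7)=-1; (−1)^{-2·-2·3}·(+1)^-2·(-1)^-2 = +1.
|Ram(22, 195)| = 2, even; anisotropic at {5, 11}.

[5, 11]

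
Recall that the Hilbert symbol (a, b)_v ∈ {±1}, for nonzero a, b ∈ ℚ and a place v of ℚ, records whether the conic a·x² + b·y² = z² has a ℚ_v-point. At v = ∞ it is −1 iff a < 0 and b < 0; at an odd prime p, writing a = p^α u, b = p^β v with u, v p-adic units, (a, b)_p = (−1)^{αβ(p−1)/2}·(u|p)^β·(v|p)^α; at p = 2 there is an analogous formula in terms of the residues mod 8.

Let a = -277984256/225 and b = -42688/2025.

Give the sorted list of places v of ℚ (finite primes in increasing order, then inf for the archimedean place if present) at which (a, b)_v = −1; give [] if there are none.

Mod squares: a ≡ -271469, b ≡ -667. Check v ∈ {∞, 2, 3, 5, 11, 23, 29, 37}.
v=11: a=11^1·(≡1), b=11^0·(≡3) mod 11; (1|11)=+1, (3|11)=+1; (−1)^{1·0·5}·(+1)^0·(+1)^1 = +1.
v=5: a=5^-2·(≡1), b=5^-2·(≡2) mod 5; (1|5)=+1, (2|5)=-1; (−1)^{-2·-2·2}·(+1)^-2·(-1)^-2 = +1.
v=23: a=23^1·(≡5), b=23^1·(≡7) mod 23; (5|23)=-1, (7|23)=-1; (−1)^{1·1·11}·(-1)^1·(-1)^1 = -1.
v=29: a=29^1·(≡13), b=29^1·(≡16) mod 29; (13|29)=+1, (16|29)=+1; (−1)^{1·1·14}·(+1)^1·(+1)^1 = +1.
v=∞: -271469 < 0 and -667 < 0  ⇒  (a,b)_∞ = -1.
v=2: v_2(a)=10, v_2(b)=6; units ≡ 3, 5 (mod 8); ε·ε+αω+βω = 1·0+10·1+6·1 ≡ 0  ⇒  (a,b)_2 = +1.
v=37: a=37^1·(≡7), b=37^0·(≡36) mod 37; (7|37)=+1, (36|37)=+1; (−1)^{1·0·18}·(+1)^0·(+1)^1 = +1.
v=3: a=3^-2·(≡1), b=3^-4·(≡2) mod 3; (1|3)=+1, (2|3)=-1; (−1)^{-2·-4·1}·(+1)^-4·(-1)^-2 = +1.
Ram(-271469, -667) = {23, ∞}; no ℚ_23-point on the conic.

[23, inf]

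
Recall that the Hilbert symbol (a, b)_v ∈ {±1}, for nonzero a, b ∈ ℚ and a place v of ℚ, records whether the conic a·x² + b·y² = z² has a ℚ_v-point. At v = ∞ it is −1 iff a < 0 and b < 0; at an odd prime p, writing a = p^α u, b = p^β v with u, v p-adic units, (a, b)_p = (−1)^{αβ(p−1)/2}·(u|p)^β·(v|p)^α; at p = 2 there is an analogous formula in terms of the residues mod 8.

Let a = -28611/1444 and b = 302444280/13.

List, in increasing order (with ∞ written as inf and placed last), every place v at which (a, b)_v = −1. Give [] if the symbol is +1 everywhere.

[2, 13, 17, 19]

Mod squares: a ≡ -11, b ≡ 41990. Check v ∈ {∞, 2, 3, 5, 11, 13, 17, 19}.
v=5: a=5^0·(≡1), b=5^1·(≡2) mod 5; (1|5)=+1, (2|5)=-1; (−1)^{0·1·2}·(+1)^1·(-1)^0 = +1.
v=2: v_2(a)=-2, v_2(b)=3; units ≡ 5, 3 (mod 8); ε·ε+αω+βω = 0·1+-2·1+3·1 ≡ 1  ⇒  (a,b)_2 = -1.
v=11: a=11^1·(≡2), b=11^0·(≡3) mod 11; (2|11)=-1, (3|11)=+1; (−1)^{1·0·5}·(-1)^0·(+1)^1 = +1.
v=17: a=17^2·(≡14), b=17^3·(≡12) mod 17; (14|17)=-1, (12|17)=-1; (−1)^{2·3·8}·(-1)^3·(-1)^2 = -1.
v=∞: -11 < 0 and 41990 > 0  ⇒  (a,b)_∞ = +1.
v=19: a=19^-2·(≡15), b=19^1·(≡7) mod 19; (15|19)=-1, (7|19)=+1; (−1)^{-2·1·9}·(-1)^1·(+1)^-2 = -1.
v=13: a=13^0·(≡2), b=13^-1·(≡8) mod 13; (2|13)=-1, (8|13)=-1; (−1)^{0·-1·6}·(-1)^-1·(-1)^0 = -1.
v=3: a=3^2·(≡1), b=3^4·(≡2) mod 3; (1|3)=+1, (2|3)=-1; (−1)^{2·4·1}·(+1)^4·(-1)^2 = +1.
Ram(-11, 41990) = {2, 13, 17, 19}; no ℚ_2-point on the conic.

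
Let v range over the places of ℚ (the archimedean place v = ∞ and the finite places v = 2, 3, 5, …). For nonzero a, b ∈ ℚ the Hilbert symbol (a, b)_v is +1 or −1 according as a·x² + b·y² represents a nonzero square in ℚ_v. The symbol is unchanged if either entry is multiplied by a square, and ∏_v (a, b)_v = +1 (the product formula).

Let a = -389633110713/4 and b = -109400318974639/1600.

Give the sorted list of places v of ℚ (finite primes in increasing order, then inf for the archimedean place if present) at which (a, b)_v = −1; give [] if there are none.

Mod squares: a ≡ -149017, b ≡ -1043119. Check v ∈ {∞, 2, 3, 5, 7, 11, 19, 23, 31}.
v=23: a=23^1·(≡11), b=23^1·(≡3) mod 23; (11|23)=-1, (3|23)=+1; (−1)^{1·1·11}·(-1)^1·(+1)^1 = +1.
v=31: a=31^1·(≡3), b=31^1·(≡12) mod 31; (3|31)=-1, (12|31)=-1; (−1)^{1·1·15}·(-1)^1·(-1)^1 = -1.
v=5: a=5^0·(≡3), b=5^-2·(≡4) mod 5; (3|5)=-1, (4|5)=+1; (−1)^{0·-2·2}·(-1)^-2·(+1)^0 = +1.
v=∞: -149017 < 0 and -1043119 < 0  ⇒  (a,b)_∞ = -1.
v=11: a=11^3·(≡9), b=11^3·(≡2) mod 11; (9|11)=+1, (2|11)=-1; (−1)^{3·3·5}·(+1)^3·(-1)^3 = +1.
v=7: a=7^4·(≡6), b=7^5·(≡5) mod 7; (6|7)=-1, (5|7)=-1; (−1)^{4·5·3}·(-1)^5·(-1)^4 = -1.
v=2: v_2(a)=-2, v_2(b)=-6; units ≡ 7, 1 (mod 8); ε·ε+αω+βω = 1·0+-2·0+-6·0 ≡ 0  ⇒  (a,b)_2 = +1.
v=19: a=19^1·(≡4), b=19^3·(≡1) mod 19; (4|19)=+1, (1|19)=+1; (−1)^{1·3·9}·(+1)^3·(+1)^1 = -1.
v=3: a=3^2·(≡2), b=3^0·(≡2) mod 3; (2|3)=-1, (2|3)=-1; (−1)^{2·0·1}·(-1)^0·(-1)^2 = +1.
Ram(-149017, -1043119) = {7, 19, 31, ∞}; no ℚ_7-point on the conic.

[7, 19, 31, inf]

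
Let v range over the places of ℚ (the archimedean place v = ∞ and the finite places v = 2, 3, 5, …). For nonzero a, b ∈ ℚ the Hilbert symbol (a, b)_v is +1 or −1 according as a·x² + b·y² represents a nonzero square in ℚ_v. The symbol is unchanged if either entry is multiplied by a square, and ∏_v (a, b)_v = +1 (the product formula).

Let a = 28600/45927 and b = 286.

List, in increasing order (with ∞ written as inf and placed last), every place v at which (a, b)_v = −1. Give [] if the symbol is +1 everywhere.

(a, b) ≡ (2002, 286) mod (ℚ^×)²; places V = {2, 3, 5, 7, 11, 13, ∞}.
(a,b)_7: α=-1, u≡6; β=0, v≡6 (mod 7); (6|7)=-1, (6|7)=-1; sign (−1)^0·-1^0·-1^-1 = -1.
(a,b)_∞: sgn(2002)=+, sgn(286)=+, so +1.
(a,b)_5: α=2, u≡2; β=0, v≡1 (mod 5); (2|5)=-1, (1|5)=+1; sign (−1)^0·-1^0·+1^2 = +1.
(a,b)_13: α=1, u≡5; β=1, v≡9 (mod 13); (5|13)=-1, (9|13)=+1; sign (−1)^0·-1^1·+1^1 = -1.
(a,b)_2: α=3, β=1; u≡1, v≡7 (mod 8); ε(u)ε(v)=0·1, αω(v)=3·0, βω(u)=1·0; sum ≡ 0  ⇒  +1.
(a,b)_3: α=-8, u≡1; β=0, v≡1 (mod 3); (1|3)=+1, (1|3)=+1; sign (−1)^0·+1^0·+1^-8 = +1.
(a,b)_11: α=1, u≡2; β=1, v≡4 (mod 11); (2|11)=-1, (4|11)=+1; sign (−1)^1·-1^1·+1^1 = +1.
|Ram(2002, 286)| = 2, even; anisotropic at {7, 13}.

[7, 13]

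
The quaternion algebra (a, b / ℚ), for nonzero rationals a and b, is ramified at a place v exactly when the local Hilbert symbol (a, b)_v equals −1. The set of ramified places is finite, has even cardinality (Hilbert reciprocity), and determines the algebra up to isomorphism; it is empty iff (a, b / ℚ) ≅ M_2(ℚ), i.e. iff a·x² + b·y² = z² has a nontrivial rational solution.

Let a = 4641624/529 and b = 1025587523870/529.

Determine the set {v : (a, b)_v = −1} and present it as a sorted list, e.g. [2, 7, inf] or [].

(a, b) ≡ (14326, 2030) mod (ℚ^×)²; places V = {2, 3, 5, 7, 13, 19, 23, 29, ∞}.
(a,b)_29: α=1, u≡9; β=1, v≡11 (mod 29); (9|29)=+1, (11|29)=-1; sign (−1)^0·+1^1·-1^1 = -1.
(a,b)_3: α=4, u≡1; β=0, v≡2 (mod 3); (1|3)=+1, (2|3)=-1; sign (−1)^0·+1^0·-1^4 = +1.
(a,b)_∞: sgn(14326)=+, sgn(2030)=+, so +1.
(a,b)_19: α=1, u≡2; β=2, v≡6 (mod 19); (2|19)=-1, (6|19)=+1; sign (−1)^0·-1^2·+1^1 = +1.
(a,b)_5: α=0, u≡1; β=1, v≡1 (mod 5); (1|5)=+1, (1|5)=+1; sign (−1)^0·+1^1·+1^0 = +1.
(a,b)_7: α=0, u≡2; β=3, v≡3 (mod 7); (2|7)=+1, (3|7)=-1; sign (−1)^0·+1^3·-1^0 = +1.
(a,b)_23: α=-2, u≡17; β=-2, v≡9 (mod 23); (17|23)=-1, (9|23)=+1; sign (−1)^0·-1^-2·+1^-2 = +1.
(a,b)_2: α=3, β=1; u≡3, v≡7 (mod 8); ε(u)ε(v)=1·1, αω(v)=3·0, βω(u)=1·1; sum ≡ 0  ⇒  +1.
(a,b)_13: α=1, u≡9; β=4, v≡2 (mod 13); (9|13)=+1, (2|13)=-1; sign (−1)^0·+1^4·-1^1 = -1.
(14326, 2030 / ℚ) ramifies at {13, 29}: a division algebra.

[13, 29]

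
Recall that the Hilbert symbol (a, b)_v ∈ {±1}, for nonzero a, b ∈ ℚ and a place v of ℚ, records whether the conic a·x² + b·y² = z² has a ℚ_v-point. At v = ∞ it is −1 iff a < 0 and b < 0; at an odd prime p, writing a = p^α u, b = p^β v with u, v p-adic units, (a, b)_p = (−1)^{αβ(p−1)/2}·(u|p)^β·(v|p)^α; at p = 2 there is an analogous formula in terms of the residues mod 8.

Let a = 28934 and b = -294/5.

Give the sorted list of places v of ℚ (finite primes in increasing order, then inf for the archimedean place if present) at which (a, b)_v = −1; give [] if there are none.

(a, b) ≡ (28934, -30) mod (ℚ^×)²; places V = {2, 3, 5, 7, 17, 23, 37, ∞}.
(a,b)_37: α=1, u≡5; β=0, v≡30 (mod 37); (5|37)=-1, (30|37)=+1; sign (−1)^0·-1^0·+1^1 = +1.
(a,b)_17: α=1, u≡2; β=0, v≡16 (mod 17); (2|17)=+1, (16|17)=+1; sign (−1)^0·+1^0·+1^1 = +1.
(a,b)_23: α=1, u≡16; β=0, v≡1 (mod 23); (16|23)=+1, (1|23)=+1; sign (−1)^0·+1^0·+1^1 = +1.
(a,b)_3: α=0, u≡2; β=1, v≡2 (mod 3); (2|3)=-1, (2|3)=-1; sign (−1)^0·-1^1·-1^0 = -1.
(a,b)_2: α=1, β=1; u≡3, v≡1 (mod 8); ε(u)ε(v)=1·0, αω(v)=1·0, βω(u)=1·1; sum ≡ 1  ⇒  -1.
(a,b)_5: α=0, u≡4; β=-1, v≡1 (mod 5); (4|5)=+1, (1|5)=+1; sign (−1)^0·+1^-1·+1^0 = +1.
(a,b)_∞: sgn(28934)=+, sgn(-30)=−, so +1.
(a,b)_7: α=0, u≡3; β=2, v≡3 (mod 7); (3|7)=-1, (3|7)=-1; sign (−1)^0·-1^2·-1^0 = +1.
Ram(28934, -30) = {2, 3}; no ℚ_2-point on the conic.

[2, 3]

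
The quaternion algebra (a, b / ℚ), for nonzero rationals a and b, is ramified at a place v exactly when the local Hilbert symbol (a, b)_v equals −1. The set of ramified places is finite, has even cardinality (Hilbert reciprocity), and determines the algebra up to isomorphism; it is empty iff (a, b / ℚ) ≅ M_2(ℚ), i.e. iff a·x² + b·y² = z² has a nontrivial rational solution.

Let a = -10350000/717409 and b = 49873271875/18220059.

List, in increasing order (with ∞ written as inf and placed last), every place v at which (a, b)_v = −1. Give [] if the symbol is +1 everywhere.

[11, 23]

(a, b) ≡ (-115, 1265) mod (ℚ^×)²; places V = {2, 3, 5, 7, 11, 13, 17, 23, ∞}.
(a,b)_13: α=0, u≡7; β=-2, v≡12 (mod 13); (7|13)=-1, (12|13)=+1; sign (−1)^0·-1^-2·+1^0 = +1.
(a,b)_7: α=-2, u≡1; β=4, v≡3 (mod 7); (1|7)=+1, (3|7)=-1; sign (−1)^0·+1^4·-1^-2 = +1.
(a,b)_5: α=5, u≡2; β=5, v≡3 (mod 5); (2|5)=-1, (3|5)=-1; sign (−1)^0·-1^5·-1^5 = +1.
(a,b)_17: α=0, u≡16; β=2, v≡10 (mod 17); (16|17)=+1, (10|17)=-1; sign (−1)^0·+1^2·-1^0 = +1.
(a,b)_∞: sgn(-115)=−, sgn(1265)=+, so +1.
(a,b)_11: α=-4, u≡2; β=-3, v≡4 (mod 11); (2|11)=-1, (4|11)=+1; sign (−1)^0·-1^-3·+1^-4 = -1.
(a,b)_2: α=4, β=0; u≡5, v≡1 (mod 8); ε(u)ε(v)=0·0, αω(v)=4·0, βω(u)=0·1; sum ≡ 0  ⇒  +1.
(a,b)_3: α=2, u≡2; β=-4, v≡2 (mod 3); (2|3)=-1, (2|3)=-1; sign (−1)^0·-1^-4·-1^2 = +1.
(a,b)_23: α=1, u≡4; β=1, v≡12 (mod 23); (4|23)=+1, (12|23)=+1; sign (−1)^1·+1^1·+1^1 = -1.
(-115, 1265 / ℚ) ramifies at {11, 23}: a division algebra.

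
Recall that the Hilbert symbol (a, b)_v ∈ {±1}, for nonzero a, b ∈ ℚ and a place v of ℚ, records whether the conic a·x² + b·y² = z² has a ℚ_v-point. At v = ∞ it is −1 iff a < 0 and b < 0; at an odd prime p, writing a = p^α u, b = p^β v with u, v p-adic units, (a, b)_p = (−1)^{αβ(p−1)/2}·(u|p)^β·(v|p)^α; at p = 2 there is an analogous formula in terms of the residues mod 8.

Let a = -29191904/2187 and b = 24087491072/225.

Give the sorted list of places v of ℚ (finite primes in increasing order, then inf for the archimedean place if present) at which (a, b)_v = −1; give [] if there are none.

Mod squares: a ≡ -42, b ≡ 2. Check v ∈ {∞, 2, 3, 5, 7, 19}.
v=5: a=5^0·(≡3), b=5^-2·(≡3) mod 5; (3|5)=-1, (3|5)=-1; (−1)^{0·-2·2}·(-1)^-2·(-1)^0 = +1.
v=3: a=3^-7·(≡1), b=3^-2·(≡2) mod 3; (1|3)=+1, (2|3)=-1; (−1)^{-7·-2·1}·(+1)^-2·(-1)^-7 = -1.
v=2: v_2(a)=5, v_2(b)=9; units ≡ 3, 1 (mod 8); ε·ε+αω+βω = 1·0+5·0+9·1 ≡ 1  ⇒  (a,b)_2 = -1.
v=7: a=7^1·(≡2), b=7^0·(≡1) mod 7; (2|7)=+1, (1|7)=+1; (−1)^{1·0·3}·(+1)^0·(+1)^1 = +1.
v=19: a=19^4·(≡2), b=19^6·(≡13) mod 19; (2|19)=-1, (13|19)=-1; (−1)^{4·6·9}·(-1)^6·(-1)^4 = +1.
v=∞: -42 < 0 and 2 > 0  ⇒  (a,b)_∞ = +1.
Ram(-42, 2) = {2, 3}; no ℚ_2-point on the conic.

[2, 3]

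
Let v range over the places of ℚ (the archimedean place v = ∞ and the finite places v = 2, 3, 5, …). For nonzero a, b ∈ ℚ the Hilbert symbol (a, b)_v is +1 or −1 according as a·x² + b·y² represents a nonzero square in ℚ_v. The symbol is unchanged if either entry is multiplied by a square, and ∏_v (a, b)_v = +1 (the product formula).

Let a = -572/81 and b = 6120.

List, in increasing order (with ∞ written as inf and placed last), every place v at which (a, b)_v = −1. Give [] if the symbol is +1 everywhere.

[5, 17]

(a, b) ≡ (-143, 170) mod (ℚ^×)²; places V = {2, 3, 5, 11, 13, 17, ∞}.
(a,b)_3: α=-4, u≡1; β=2, v≡2 (mod 3); (1|3)=+1, (2|3)=-1; sign (−1)^0·+1^2·-1^-4 = +1.
(a,b)_2: α=2, β=3; u≡1, v≡5 (mod 8); ε(u)ε(v)=0·0, αω(v)=2·1, βω(u)=3·0; sum ≡ 0  ⇒  +1.
(a,b)_17: α=0, u≡7; β=1, v≡3 (mod 17); (7|17)=-1, (3|17)=-1; sign (−1)^0·-1^1·-1^0 = -1.
(a,b)_13: α=1, u≡7; β=0, v≡10 (mod 13); (7|13)=-1, (10|13)=+1; sign (−1)^0·-1^0·+1^1 = +1.
(a,b)_5: α=0, u≡3; β=1, v≡4 (mod 5); (3|5)=-1, (4|5)=+1; sign (−1)^0·-1^1·+1^0 = -1.
(a,b)_11: α=1, u≡9; β=0, v≡4 (mod 11); (9|11)=+1, (4|11)=+1; sign (−1)^0·+1^0·+1^1 = +1.
(a,b)_∞: sgn(-143)=−, sgn(170)=+, so +1.
(-143, 170 / ℚ) ramifies at {5, 17}: a division algebra.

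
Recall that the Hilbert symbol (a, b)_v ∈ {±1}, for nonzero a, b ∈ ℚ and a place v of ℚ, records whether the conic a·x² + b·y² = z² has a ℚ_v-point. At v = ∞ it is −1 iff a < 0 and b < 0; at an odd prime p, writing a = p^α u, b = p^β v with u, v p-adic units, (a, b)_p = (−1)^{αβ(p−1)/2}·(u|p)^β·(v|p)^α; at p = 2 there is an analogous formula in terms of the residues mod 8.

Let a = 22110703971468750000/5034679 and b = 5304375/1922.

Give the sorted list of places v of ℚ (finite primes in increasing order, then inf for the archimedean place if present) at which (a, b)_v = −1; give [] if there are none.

(a, b) ≡ (1522565, 1886) mod (ℚ^×)²; places V = {2, 3, 5, 11, 13, 19, 23, 31, 41, 47, ∞}.
(a,b)_2: α=4, β=-1; u≡5, v≡7 (mod 8); ε(u)ε(v)=0·1, αω(v)=4·0, βω(u)=-1·1; sum ≡ 1  ⇒  -1.
(a,b)_47: α=1, u≡6; β=0, v≡9 (mod 47); (6|47)=+1, (9|47)=+1; sign (−1)^0·+1^0·+1^1 = +1.
(a,b)_31: α=-3, u≡24; β=-2, v≡29 (mod 31); (24|31)=-1, (29|31)=-1; sign (−1)^0·-1^-2·-1^-3 = -1.
(a,b)_23: α=2, u≡15; β=1, v≡18 (mod 23); (15|23)=-1, (18|23)=+1; sign (−1)^0·-1^1·+1^2 = -1.
(a,b)_19: α=1, u≡12; β=0, v≡4 (mod 19); (12|19)=-1, (4|19)=+1; sign (−1)^0·-1^0·+1^1 = +1.
(a,b)_∞: sgn(1522565)=+, sgn(1886)=+, so +1.
(a,b)_3: α=4, u≡2; β=2, v≡2 (mod 3); (2|3)=-1, (2|3)=-1; sign (−1)^0·-1^2·-1^4 = +1.
(a,b)_41: α=2, u≡35; β=1, v≡37 (mod 41); (35|41)=-1, (37|41)=+1; sign (−1)^0·-1^1·+1^2 = -1.
(a,b)_5: α=9, u≡3; β=4, v≡1 (mod 5); (3|5)=-1, (1|5)=+1; sign (−1)^0·-1^4·+1^9 = +1.
(a,b)_13: α=-2, u≡8; β=0, v≡1 (mod 13); (8|13)=-1, (1|13)=+1; sign (−1)^0·-1^0·+1^-2 = +1.
(a,b)_11: α=1, u≡6; β=0, v≡4 (mod 11); (6|11)=-1, (4|11)=+1; sign (−1)^0·-1^0·+1^1 = +1.
|Ram(1522565, 1886)| = 4, even; anisotropic at {2, 23, 31, 41}.

[2, 23, 31, 41]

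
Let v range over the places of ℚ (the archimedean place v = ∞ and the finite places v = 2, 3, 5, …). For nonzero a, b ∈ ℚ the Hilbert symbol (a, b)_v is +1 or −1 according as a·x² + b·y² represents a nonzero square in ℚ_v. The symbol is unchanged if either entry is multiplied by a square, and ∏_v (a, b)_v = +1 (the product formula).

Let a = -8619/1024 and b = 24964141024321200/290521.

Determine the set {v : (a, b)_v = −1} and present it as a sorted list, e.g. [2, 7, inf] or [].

[3, 17]

Mod squares: a ≡ -51, b ≡ 323. Check v ∈ {∞, 2, 3, 5, 7, 11, 13, 17, 19}.
v=17: a=17^1·(≡5), b=17^5·(≡8) mod 17; (5|17)=-1, (8|17)=+1; (−1)^{1·5·8}·(-1)^5·(+1)^1 = -1.
v=13: a=13^2·(≡4), b=13^4·(≡11) mod 13; (4|13)=+1, (11|13)=-1; (−1)^{2·4·6}·(+1)^4·(-1)^2 = +1.
v=11: a=11^0·(≡5), b=11^-2·(≡3) mod 11; (5|11)=+1, (3|11)=+1; (−1)^{0·-2·5}·(+1)^-2·(+1)^0 = +1.
v=2: v_2(a)=-10, v_2(b)=4; units ≡ 5, 3 (mod 8); ε·ε+αω+βω = 0·1+-10·1+4·1 ≡ 0  ⇒  (a,b)_2 = +1.
v=∞: -51 < 0 and 323 > 0  ⇒  (a,b)_∞ = +1.
v=3: a=3^1·(≡1), b=3^4·(≡2) mod 3; (1|3)=+1, (2|3)=-1; (−1)^{1·4·1}·(+1)^4·(-1)^1 = -1.
v=5: a=5^0·(≡4), b=5^2·(≡3) mod 5; (4|5)=+1, (3|5)=-1; (−1)^{0·2·2}·(+1)^2·(-1)^0 = +1.
v=19: a=19^0·(≡6), b=19^1·(≡4) mod 19; (6|19)=+1, (4|19)=+1; (−1)^{0·1·9}·(+1)^1·(+1)^0 = +1.
v=7: a=7^0·(≡6), b=7^-4·(≡1) mod 7; (6|7)=-1, (1|7)=+1; (−1)^{0·-4·3}·(-1)^-4·(+1)^0 = +1.
(-51, 323 / ℚ) ramifies at {3, 17}: a division algebra.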